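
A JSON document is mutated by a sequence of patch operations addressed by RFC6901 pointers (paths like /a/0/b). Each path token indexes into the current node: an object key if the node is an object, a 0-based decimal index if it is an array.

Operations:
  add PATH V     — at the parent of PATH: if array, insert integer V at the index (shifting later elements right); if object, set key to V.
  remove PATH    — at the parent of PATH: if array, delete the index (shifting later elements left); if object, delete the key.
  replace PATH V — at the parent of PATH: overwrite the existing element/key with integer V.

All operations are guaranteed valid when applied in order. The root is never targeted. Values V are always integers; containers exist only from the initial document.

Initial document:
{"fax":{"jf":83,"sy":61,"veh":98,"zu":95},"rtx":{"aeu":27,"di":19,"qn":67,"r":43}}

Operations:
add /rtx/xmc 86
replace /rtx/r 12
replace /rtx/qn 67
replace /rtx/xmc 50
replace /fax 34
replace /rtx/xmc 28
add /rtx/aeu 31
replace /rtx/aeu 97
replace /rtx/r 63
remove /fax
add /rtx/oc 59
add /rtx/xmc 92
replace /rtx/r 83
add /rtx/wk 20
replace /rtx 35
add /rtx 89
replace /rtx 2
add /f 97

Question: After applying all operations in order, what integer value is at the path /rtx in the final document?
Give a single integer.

After op 1 (add /rtx/xmc 86): {"fax":{"jf":83,"sy":61,"veh":98,"zu":95},"rtx":{"aeu":27,"di":19,"qn":67,"r":43,"xmc":86}}
After op 2 (replace /rtx/r 12): {"fax":{"jf":83,"sy":61,"veh":98,"zu":95},"rtx":{"aeu":27,"di":19,"qn":67,"r":12,"xmc":86}}
After op 3 (replace /rtx/qn 67): {"fax":{"jf":83,"sy":61,"veh":98,"zu":95},"rtx":{"aeu":27,"di":19,"qn":67,"r":12,"xmc":86}}
After op 4 (replace /rtx/xmc 50): {"fax":{"jf":83,"sy":61,"veh":98,"zu":95},"rtx":{"aeu":27,"di":19,"qn":67,"r":12,"xmc":50}}
After op 5 (replace /fax 34): {"fax":34,"rtx":{"aeu":27,"di":19,"qn":67,"r":12,"xmc":50}}
After op 6 (replace /rtx/xmc 28): {"fax":34,"rtx":{"aeu":27,"di":19,"qn":67,"r":12,"xmc":28}}
After op 7 (add /rtx/aeu 31): {"fax":34,"rtx":{"aeu":31,"di":19,"qn":67,"r":12,"xmc":28}}
After op 8 (replace /rtx/aeu 97): {"fax":34,"rtx":{"aeu":97,"di":19,"qn":67,"r":12,"xmc":28}}
After op 9 (replace /rtx/r 63): {"fax":34,"rtx":{"aeu":97,"di":19,"qn":67,"r":63,"xmc":28}}
After op 10 (remove /fax): {"rtx":{"aeu":97,"di":19,"qn":67,"r":63,"xmc":28}}
After op 11 (add /rtx/oc 59): {"rtx":{"aeu":97,"di":19,"oc":59,"qn":67,"r":63,"xmc":28}}
After op 12 (add /rtx/xmc 92): {"rtx":{"aeu":97,"di":19,"oc":59,"qn":67,"r":63,"xmc":92}}
After op 13 (replace /rtx/r 83): {"rtx":{"aeu":97,"di":19,"oc":59,"qn":67,"r":83,"xmc":92}}
After op 14 (add /rtx/wk 20): {"rtx":{"aeu":97,"di":19,"oc":59,"qn":67,"r":83,"wk":20,"xmc":92}}
After op 15 (replace /rtx 35): {"rtx":35}
After op 16 (add /rtx 89): {"rtx":89}
After op 17 (replace /rtx 2): {"rtx":2}
After op 18 (add /f 97): {"f":97,"rtx":2}
Value at /rtx: 2

Answer: 2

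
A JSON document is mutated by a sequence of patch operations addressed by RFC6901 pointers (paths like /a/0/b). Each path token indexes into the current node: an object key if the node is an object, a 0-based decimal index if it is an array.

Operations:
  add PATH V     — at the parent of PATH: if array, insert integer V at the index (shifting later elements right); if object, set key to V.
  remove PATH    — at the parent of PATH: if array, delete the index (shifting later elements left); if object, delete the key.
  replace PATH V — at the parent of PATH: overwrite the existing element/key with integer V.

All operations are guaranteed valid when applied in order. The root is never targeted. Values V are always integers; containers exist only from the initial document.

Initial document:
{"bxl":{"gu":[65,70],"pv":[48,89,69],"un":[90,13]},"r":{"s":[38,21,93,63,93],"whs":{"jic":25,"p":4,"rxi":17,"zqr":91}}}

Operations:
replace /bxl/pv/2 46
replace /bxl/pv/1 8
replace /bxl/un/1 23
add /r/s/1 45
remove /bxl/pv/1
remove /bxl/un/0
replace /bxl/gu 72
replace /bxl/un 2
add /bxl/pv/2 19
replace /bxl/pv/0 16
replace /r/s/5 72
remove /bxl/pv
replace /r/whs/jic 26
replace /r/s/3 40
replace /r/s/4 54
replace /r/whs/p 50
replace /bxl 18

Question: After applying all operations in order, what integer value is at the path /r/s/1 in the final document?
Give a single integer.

Answer: 45

Derivation:
After op 1 (replace /bxl/pv/2 46): {"bxl":{"gu":[65,70],"pv":[48,89,46],"un":[90,13]},"r":{"s":[38,21,93,63,93],"whs":{"jic":25,"p":4,"rxi":17,"zqr":91}}}
After op 2 (replace /bxl/pv/1 8): {"bxl":{"gu":[65,70],"pv":[48,8,46],"un":[90,13]},"r":{"s":[38,21,93,63,93],"whs":{"jic":25,"p":4,"rxi":17,"zqr":91}}}
After op 3 (replace /bxl/un/1 23): {"bxl":{"gu":[65,70],"pv":[48,8,46],"un":[90,23]},"r":{"s":[38,21,93,63,93],"whs":{"jic":25,"p":4,"rxi":17,"zqr":91}}}
After op 4 (add /r/s/1 45): {"bxl":{"gu":[65,70],"pv":[48,8,46],"un":[90,23]},"r":{"s":[38,45,21,93,63,93],"whs":{"jic":25,"p":4,"rxi":17,"zqr":91}}}
After op 5 (remove /bxl/pv/1): {"bxl":{"gu":[65,70],"pv":[48,46],"un":[90,23]},"r":{"s":[38,45,21,93,63,93],"whs":{"jic":25,"p":4,"rxi":17,"zqr":91}}}
After op 6 (remove /bxl/un/0): {"bxl":{"gu":[65,70],"pv":[48,46],"un":[23]},"r":{"s":[38,45,21,93,63,93],"whs":{"jic":25,"p":4,"rxi":17,"zqr":91}}}
After op 7 (replace /bxl/gu 72): {"bxl":{"gu":72,"pv":[48,46],"un":[23]},"r":{"s":[38,45,21,93,63,93],"whs":{"jic":25,"p":4,"rxi":17,"zqr":91}}}
After op 8 (replace /bxl/un 2): {"bxl":{"gu":72,"pv":[48,46],"un":2},"r":{"s":[38,45,21,93,63,93],"whs":{"jic":25,"p":4,"rxi":17,"zqr":91}}}
After op 9 (add /bxl/pv/2 19): {"bxl":{"gu":72,"pv":[48,46,19],"un":2},"r":{"s":[38,45,21,93,63,93],"whs":{"jic":25,"p":4,"rxi":17,"zqr":91}}}
After op 10 (replace /bxl/pv/0 16): {"bxl":{"gu":72,"pv":[16,46,19],"un":2},"r":{"s":[38,45,21,93,63,93],"whs":{"jic":25,"p":4,"rxi":17,"zqr":91}}}
After op 11 (replace /r/s/5 72): {"bxl":{"gu":72,"pv":[16,46,19],"un":2},"r":{"s":[38,45,21,93,63,72],"whs":{"jic":25,"p":4,"rxi":17,"zqr":91}}}
After op 12 (remove /bxl/pv): {"bxl":{"gu":72,"un":2},"r":{"s":[38,45,21,93,63,72],"whs":{"jic":25,"p":4,"rxi":17,"zqr":91}}}
After op 13 (replace /r/whs/jic 26): {"bxl":{"gu":72,"un":2},"r":{"s":[38,45,21,93,63,72],"whs":{"jic":26,"p":4,"rxi":17,"zqr":91}}}
After op 14 (replace /r/s/3 40): {"bxl":{"gu":72,"un":2},"r":{"s":[38,45,21,40,63,72],"whs":{"jic":26,"p":4,"rxi":17,"zqr":91}}}
After op 15 (replace /r/s/4 54): {"bxl":{"gu":72,"un":2},"r":{"s":[38,45,21,40,54,72],"whs":{"jic":26,"p":4,"rxi":17,"zqr":91}}}
After op 16 (replace /r/whs/p 50): {"bxl":{"gu":72,"un":2},"r":{"s":[38,45,21,40,54,72],"whs":{"jic":26,"p":50,"rxi":17,"zqr":91}}}
After op 17 (replace /bxl 18): {"bxl":18,"r":{"s":[38,45,21,40,54,72],"whs":{"jic":26,"p":50,"rxi":17,"zqr":91}}}
Value at /r/s/1: 45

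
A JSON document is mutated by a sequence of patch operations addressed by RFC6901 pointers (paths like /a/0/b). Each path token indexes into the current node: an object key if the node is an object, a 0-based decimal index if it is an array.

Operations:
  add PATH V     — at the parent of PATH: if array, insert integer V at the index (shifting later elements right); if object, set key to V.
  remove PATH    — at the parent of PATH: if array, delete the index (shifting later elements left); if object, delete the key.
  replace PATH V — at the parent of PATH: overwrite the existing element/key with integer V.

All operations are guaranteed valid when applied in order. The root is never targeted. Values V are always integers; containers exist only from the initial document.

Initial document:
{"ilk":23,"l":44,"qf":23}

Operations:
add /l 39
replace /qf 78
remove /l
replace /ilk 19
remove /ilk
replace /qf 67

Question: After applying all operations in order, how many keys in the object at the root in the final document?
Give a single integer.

After op 1 (add /l 39): {"ilk":23,"l":39,"qf":23}
After op 2 (replace /qf 78): {"ilk":23,"l":39,"qf":78}
After op 3 (remove /l): {"ilk":23,"qf":78}
After op 4 (replace /ilk 19): {"ilk":19,"qf":78}
After op 5 (remove /ilk): {"qf":78}
After op 6 (replace /qf 67): {"qf":67}
Size at the root: 1

Answer: 1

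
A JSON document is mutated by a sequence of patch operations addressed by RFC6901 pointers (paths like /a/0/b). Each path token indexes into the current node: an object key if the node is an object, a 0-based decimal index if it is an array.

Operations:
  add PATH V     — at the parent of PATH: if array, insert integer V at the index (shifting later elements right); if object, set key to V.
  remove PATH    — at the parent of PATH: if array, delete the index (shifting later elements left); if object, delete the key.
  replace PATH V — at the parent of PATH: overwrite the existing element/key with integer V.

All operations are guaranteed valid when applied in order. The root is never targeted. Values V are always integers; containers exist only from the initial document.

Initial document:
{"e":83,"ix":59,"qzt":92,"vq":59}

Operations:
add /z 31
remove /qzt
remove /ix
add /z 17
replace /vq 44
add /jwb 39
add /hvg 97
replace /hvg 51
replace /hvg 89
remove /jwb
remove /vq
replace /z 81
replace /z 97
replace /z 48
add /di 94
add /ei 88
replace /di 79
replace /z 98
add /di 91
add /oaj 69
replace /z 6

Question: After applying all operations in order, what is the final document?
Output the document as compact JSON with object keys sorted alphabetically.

Answer: {"di":91,"e":83,"ei":88,"hvg":89,"oaj":69,"z":6}

Derivation:
After op 1 (add /z 31): {"e":83,"ix":59,"qzt":92,"vq":59,"z":31}
After op 2 (remove /qzt): {"e":83,"ix":59,"vq":59,"z":31}
After op 3 (remove /ix): {"e":83,"vq":59,"z":31}
After op 4 (add /z 17): {"e":83,"vq":59,"z":17}
After op 5 (replace /vq 44): {"e":83,"vq":44,"z":17}
After op 6 (add /jwb 39): {"e":83,"jwb":39,"vq":44,"z":17}
After op 7 (add /hvg 97): {"e":83,"hvg":97,"jwb":39,"vq":44,"z":17}
After op 8 (replace /hvg 51): {"e":83,"hvg":51,"jwb":39,"vq":44,"z":17}
After op 9 (replace /hvg 89): {"e":83,"hvg":89,"jwb":39,"vq":44,"z":17}
After op 10 (remove /jwb): {"e":83,"hvg":89,"vq":44,"z":17}
After op 11 (remove /vq): {"e":83,"hvg":89,"z":17}
After op 12 (replace /z 81): {"e":83,"hvg":89,"z":81}
After op 13 (replace /z 97): {"e":83,"hvg":89,"z":97}
After op 14 (replace /z 48): {"e":83,"hvg":89,"z":48}
After op 15 (add /di 94): {"di":94,"e":83,"hvg":89,"z":48}
After op 16 (add /ei 88): {"di":94,"e":83,"ei":88,"hvg":89,"z":48}
After op 17 (replace /di 79): {"di":79,"e":83,"ei":88,"hvg":89,"z":48}
After op 18 (replace /z 98): {"di":79,"e":83,"ei":88,"hvg":89,"z":98}
After op 19 (add /di 91): {"di":91,"e":83,"ei":88,"hvg":89,"z":98}
After op 20 (add /oaj 69): {"di":91,"e":83,"ei":88,"hvg":89,"oaj":69,"z":98}
After op 21 (replace /z 6): {"di":91,"e":83,"ei":88,"hvg":89,"oaj":69,"z":6}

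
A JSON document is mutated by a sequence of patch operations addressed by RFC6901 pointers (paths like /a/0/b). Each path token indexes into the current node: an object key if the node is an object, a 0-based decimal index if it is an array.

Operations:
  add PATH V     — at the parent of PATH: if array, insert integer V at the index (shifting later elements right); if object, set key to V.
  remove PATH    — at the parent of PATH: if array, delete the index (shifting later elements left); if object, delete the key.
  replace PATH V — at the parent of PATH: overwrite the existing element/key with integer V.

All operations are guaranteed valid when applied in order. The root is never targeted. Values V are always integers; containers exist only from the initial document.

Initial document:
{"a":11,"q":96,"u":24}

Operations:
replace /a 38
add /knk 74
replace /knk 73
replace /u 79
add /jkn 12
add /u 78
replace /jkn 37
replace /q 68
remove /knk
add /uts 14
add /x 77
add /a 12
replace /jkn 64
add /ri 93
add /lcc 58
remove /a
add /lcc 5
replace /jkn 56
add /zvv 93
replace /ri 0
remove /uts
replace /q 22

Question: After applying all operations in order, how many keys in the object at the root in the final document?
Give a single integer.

After op 1 (replace /a 38): {"a":38,"q":96,"u":24}
After op 2 (add /knk 74): {"a":38,"knk":74,"q":96,"u":24}
After op 3 (replace /knk 73): {"a":38,"knk":73,"q":96,"u":24}
After op 4 (replace /u 79): {"a":38,"knk":73,"q":96,"u":79}
After op 5 (add /jkn 12): {"a":38,"jkn":12,"knk":73,"q":96,"u":79}
After op 6 (add /u 78): {"a":38,"jkn":12,"knk":73,"q":96,"u":78}
After op 7 (replace /jkn 37): {"a":38,"jkn":37,"knk":73,"q":96,"u":78}
After op 8 (replace /q 68): {"a":38,"jkn":37,"knk":73,"q":68,"u":78}
After op 9 (remove /knk): {"a":38,"jkn":37,"q":68,"u":78}
After op 10 (add /uts 14): {"a":38,"jkn":37,"q":68,"u":78,"uts":14}
After op 11 (add /x 77): {"a":38,"jkn":37,"q":68,"u":78,"uts":14,"x":77}
After op 12 (add /a 12): {"a":12,"jkn":37,"q":68,"u":78,"uts":14,"x":77}
After op 13 (replace /jkn 64): {"a":12,"jkn":64,"q":68,"u":78,"uts":14,"x":77}
After op 14 (add /ri 93): {"a":12,"jkn":64,"q":68,"ri":93,"u":78,"uts":14,"x":77}
After op 15 (add /lcc 58): {"a":12,"jkn":64,"lcc":58,"q":68,"ri":93,"u":78,"uts":14,"x":77}
After op 16 (remove /a): {"jkn":64,"lcc":58,"q":68,"ri":93,"u":78,"uts":14,"x":77}
After op 17 (add /lcc 5): {"jkn":64,"lcc":5,"q":68,"ri":93,"u":78,"uts":14,"x":77}
After op 18 (replace /jkn 56): {"jkn":56,"lcc":5,"q":68,"ri":93,"u":78,"uts":14,"x":77}
After op 19 (add /zvv 93): {"jkn":56,"lcc":5,"q":68,"ri":93,"u":78,"uts":14,"x":77,"zvv":93}
After op 20 (replace /ri 0): {"jkn":56,"lcc":5,"q":68,"ri":0,"u":78,"uts":14,"x":77,"zvv":93}
After op 21 (remove /uts): {"jkn":56,"lcc":5,"q":68,"ri":0,"u":78,"x":77,"zvv":93}
After op 22 (replace /q 22): {"jkn":56,"lcc":5,"q":22,"ri":0,"u":78,"x":77,"zvv":93}
Size at the root: 7

Answer: 7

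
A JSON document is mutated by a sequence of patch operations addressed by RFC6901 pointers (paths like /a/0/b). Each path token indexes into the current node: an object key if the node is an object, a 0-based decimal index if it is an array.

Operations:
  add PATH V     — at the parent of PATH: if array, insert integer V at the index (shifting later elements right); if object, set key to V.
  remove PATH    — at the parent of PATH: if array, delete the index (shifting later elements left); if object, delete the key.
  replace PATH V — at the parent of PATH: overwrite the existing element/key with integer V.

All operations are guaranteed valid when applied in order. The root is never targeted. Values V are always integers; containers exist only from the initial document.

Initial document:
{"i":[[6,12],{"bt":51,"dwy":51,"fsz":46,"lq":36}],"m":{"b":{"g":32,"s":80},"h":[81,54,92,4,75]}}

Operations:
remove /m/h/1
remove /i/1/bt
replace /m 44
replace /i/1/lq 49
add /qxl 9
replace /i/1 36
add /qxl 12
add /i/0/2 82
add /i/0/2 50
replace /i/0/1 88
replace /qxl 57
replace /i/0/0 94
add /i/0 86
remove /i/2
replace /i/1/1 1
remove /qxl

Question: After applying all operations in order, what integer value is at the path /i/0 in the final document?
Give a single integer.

After op 1 (remove /m/h/1): {"i":[[6,12],{"bt":51,"dwy":51,"fsz":46,"lq":36}],"m":{"b":{"g":32,"s":80},"h":[81,92,4,75]}}
After op 2 (remove /i/1/bt): {"i":[[6,12],{"dwy":51,"fsz":46,"lq":36}],"m":{"b":{"g":32,"s":80},"h":[81,92,4,75]}}
After op 3 (replace /m 44): {"i":[[6,12],{"dwy":51,"fsz":46,"lq":36}],"m":44}
After op 4 (replace /i/1/lq 49): {"i":[[6,12],{"dwy":51,"fsz":46,"lq":49}],"m":44}
After op 5 (add /qxl 9): {"i":[[6,12],{"dwy":51,"fsz":46,"lq":49}],"m":44,"qxl":9}
After op 6 (replace /i/1 36): {"i":[[6,12],36],"m":44,"qxl":9}
After op 7 (add /qxl 12): {"i":[[6,12],36],"m":44,"qxl":12}
After op 8 (add /i/0/2 82): {"i":[[6,12,82],36],"m":44,"qxl":12}
After op 9 (add /i/0/2 50): {"i":[[6,12,50,82],36],"m":44,"qxl":12}
After op 10 (replace /i/0/1 88): {"i":[[6,88,50,82],36],"m":44,"qxl":12}
After op 11 (replace /qxl 57): {"i":[[6,88,50,82],36],"m":44,"qxl":57}
After op 12 (replace /i/0/0 94): {"i":[[94,88,50,82],36],"m":44,"qxl":57}
After op 13 (add /i/0 86): {"i":[86,[94,88,50,82],36],"m":44,"qxl":57}
After op 14 (remove /i/2): {"i":[86,[94,88,50,82]],"m":44,"qxl":57}
After op 15 (replace /i/1/1 1): {"i":[86,[94,1,50,82]],"m":44,"qxl":57}
After op 16 (remove /qxl): {"i":[86,[94,1,50,82]],"m":44}
Value at /i/0: 86

Answer: 86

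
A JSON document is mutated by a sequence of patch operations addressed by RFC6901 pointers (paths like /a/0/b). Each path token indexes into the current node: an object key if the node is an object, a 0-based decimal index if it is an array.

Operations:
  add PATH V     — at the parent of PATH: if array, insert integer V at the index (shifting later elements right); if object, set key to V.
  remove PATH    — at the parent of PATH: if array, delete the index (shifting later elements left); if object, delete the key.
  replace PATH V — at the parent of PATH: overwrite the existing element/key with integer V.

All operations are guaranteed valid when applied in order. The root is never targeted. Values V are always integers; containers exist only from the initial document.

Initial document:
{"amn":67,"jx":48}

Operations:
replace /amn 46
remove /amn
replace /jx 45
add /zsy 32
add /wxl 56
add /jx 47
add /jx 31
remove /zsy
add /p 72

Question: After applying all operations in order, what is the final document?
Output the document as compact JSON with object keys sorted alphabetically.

After op 1 (replace /amn 46): {"amn":46,"jx":48}
After op 2 (remove /amn): {"jx":48}
After op 3 (replace /jx 45): {"jx":45}
After op 4 (add /zsy 32): {"jx":45,"zsy":32}
After op 5 (add /wxl 56): {"jx":45,"wxl":56,"zsy":32}
After op 6 (add /jx 47): {"jx":47,"wxl":56,"zsy":32}
After op 7 (add /jx 31): {"jx":31,"wxl":56,"zsy":32}
After op 8 (remove /zsy): {"jx":31,"wxl":56}
After op 9 (add /p 72): {"jx":31,"p":72,"wxl":56}

Answer: {"jx":31,"p":72,"wxl":56}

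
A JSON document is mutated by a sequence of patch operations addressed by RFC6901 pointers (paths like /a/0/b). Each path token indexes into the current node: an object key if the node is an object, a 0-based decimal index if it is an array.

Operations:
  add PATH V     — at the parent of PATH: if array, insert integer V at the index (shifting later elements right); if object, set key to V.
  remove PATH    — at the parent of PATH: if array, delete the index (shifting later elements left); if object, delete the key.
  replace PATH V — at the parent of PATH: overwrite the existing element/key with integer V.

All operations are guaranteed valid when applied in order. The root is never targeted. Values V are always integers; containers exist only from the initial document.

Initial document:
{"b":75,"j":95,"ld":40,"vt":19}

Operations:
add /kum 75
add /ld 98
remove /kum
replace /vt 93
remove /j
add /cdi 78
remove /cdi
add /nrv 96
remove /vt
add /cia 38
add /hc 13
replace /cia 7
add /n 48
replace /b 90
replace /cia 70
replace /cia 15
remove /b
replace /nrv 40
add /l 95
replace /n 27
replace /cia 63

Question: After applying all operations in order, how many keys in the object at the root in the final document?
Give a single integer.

Answer: 6

Derivation:
After op 1 (add /kum 75): {"b":75,"j":95,"kum":75,"ld":40,"vt":19}
After op 2 (add /ld 98): {"b":75,"j":95,"kum":75,"ld":98,"vt":19}
After op 3 (remove /kum): {"b":75,"j":95,"ld":98,"vt":19}
After op 4 (replace /vt 93): {"b":75,"j":95,"ld":98,"vt":93}
After op 5 (remove /j): {"b":75,"ld":98,"vt":93}
After op 6 (add /cdi 78): {"b":75,"cdi":78,"ld":98,"vt":93}
After op 7 (remove /cdi): {"b":75,"ld":98,"vt":93}
After op 8 (add /nrv 96): {"b":75,"ld":98,"nrv":96,"vt":93}
After op 9 (remove /vt): {"b":75,"ld":98,"nrv":96}
After op 10 (add /cia 38): {"b":75,"cia":38,"ld":98,"nrv":96}
After op 11 (add /hc 13): {"b":75,"cia":38,"hc":13,"ld":98,"nrv":96}
After op 12 (replace /cia 7): {"b":75,"cia":7,"hc":13,"ld":98,"nrv":96}
After op 13 (add /n 48): {"b":75,"cia":7,"hc":13,"ld":98,"n":48,"nrv":96}
After op 14 (replace /b 90): {"b":90,"cia":7,"hc":13,"ld":98,"n":48,"nrv":96}
After op 15 (replace /cia 70): {"b":90,"cia":70,"hc":13,"ld":98,"n":48,"nrv":96}
After op 16 (replace /cia 15): {"b":90,"cia":15,"hc":13,"ld":98,"n":48,"nrv":96}
After op 17 (remove /b): {"cia":15,"hc":13,"ld":98,"n":48,"nrv":96}
After op 18 (replace /nrv 40): {"cia":15,"hc":13,"ld":98,"n":48,"nrv":40}
After op 19 (add /l 95): {"cia":15,"hc":13,"l":95,"ld":98,"n":48,"nrv":40}
After op 20 (replace /n 27): {"cia":15,"hc":13,"l":95,"ld":98,"n":27,"nrv":40}
After op 21 (replace /cia 63): {"cia":63,"hc":13,"l":95,"ld":98,"n":27,"nrv":40}
Size at the root: 6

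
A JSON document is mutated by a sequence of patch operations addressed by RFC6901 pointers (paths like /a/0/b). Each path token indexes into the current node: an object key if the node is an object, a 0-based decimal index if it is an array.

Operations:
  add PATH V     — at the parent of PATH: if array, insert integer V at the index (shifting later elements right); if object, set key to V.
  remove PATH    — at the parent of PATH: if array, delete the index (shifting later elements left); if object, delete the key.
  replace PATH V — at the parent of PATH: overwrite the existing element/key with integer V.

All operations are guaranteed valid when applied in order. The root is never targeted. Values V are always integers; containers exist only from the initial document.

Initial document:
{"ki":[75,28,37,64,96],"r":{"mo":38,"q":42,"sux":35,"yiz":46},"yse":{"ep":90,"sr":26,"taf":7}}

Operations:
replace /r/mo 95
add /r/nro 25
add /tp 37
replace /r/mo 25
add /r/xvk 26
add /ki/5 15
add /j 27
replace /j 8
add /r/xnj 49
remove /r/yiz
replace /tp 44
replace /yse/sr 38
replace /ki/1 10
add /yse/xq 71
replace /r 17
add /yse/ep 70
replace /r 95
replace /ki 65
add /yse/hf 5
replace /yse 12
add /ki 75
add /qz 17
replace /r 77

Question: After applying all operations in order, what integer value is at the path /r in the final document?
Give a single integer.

After op 1 (replace /r/mo 95): {"ki":[75,28,37,64,96],"r":{"mo":95,"q":42,"sux":35,"yiz":46},"yse":{"ep":90,"sr":26,"taf":7}}
After op 2 (add /r/nro 25): {"ki":[75,28,37,64,96],"r":{"mo":95,"nro":25,"q":42,"sux":35,"yiz":46},"yse":{"ep":90,"sr":26,"taf":7}}
After op 3 (add /tp 37): {"ki":[75,28,37,64,96],"r":{"mo":95,"nro":25,"q":42,"sux":35,"yiz":46},"tp":37,"yse":{"ep":90,"sr":26,"taf":7}}
After op 4 (replace /r/mo 25): {"ki":[75,28,37,64,96],"r":{"mo":25,"nro":25,"q":42,"sux":35,"yiz":46},"tp":37,"yse":{"ep":90,"sr":26,"taf":7}}
After op 5 (add /r/xvk 26): {"ki":[75,28,37,64,96],"r":{"mo":25,"nro":25,"q":42,"sux":35,"xvk":26,"yiz":46},"tp":37,"yse":{"ep":90,"sr":26,"taf":7}}
After op 6 (add /ki/5 15): {"ki":[75,28,37,64,96,15],"r":{"mo":25,"nro":25,"q":42,"sux":35,"xvk":26,"yiz":46},"tp":37,"yse":{"ep":90,"sr":26,"taf":7}}
After op 7 (add /j 27): {"j":27,"ki":[75,28,37,64,96,15],"r":{"mo":25,"nro":25,"q":42,"sux":35,"xvk":26,"yiz":46},"tp":37,"yse":{"ep":90,"sr":26,"taf":7}}
After op 8 (replace /j 8): {"j":8,"ki":[75,28,37,64,96,15],"r":{"mo":25,"nro":25,"q":42,"sux":35,"xvk":26,"yiz":46},"tp":37,"yse":{"ep":90,"sr":26,"taf":7}}
After op 9 (add /r/xnj 49): {"j":8,"ki":[75,28,37,64,96,15],"r":{"mo":25,"nro":25,"q":42,"sux":35,"xnj":49,"xvk":26,"yiz":46},"tp":37,"yse":{"ep":90,"sr":26,"taf":7}}
After op 10 (remove /r/yiz): {"j":8,"ki":[75,28,37,64,96,15],"r":{"mo":25,"nro":25,"q":42,"sux":35,"xnj":49,"xvk":26},"tp":37,"yse":{"ep":90,"sr":26,"taf":7}}
After op 11 (replace /tp 44): {"j":8,"ki":[75,28,37,64,96,15],"r":{"mo":25,"nro":25,"q":42,"sux":35,"xnj":49,"xvk":26},"tp":44,"yse":{"ep":90,"sr":26,"taf":7}}
After op 12 (replace /yse/sr 38): {"j":8,"ki":[75,28,37,64,96,15],"r":{"mo":25,"nro":25,"q":42,"sux":35,"xnj":49,"xvk":26},"tp":44,"yse":{"ep":90,"sr":38,"taf":7}}
After op 13 (replace /ki/1 10): {"j":8,"ki":[75,10,37,64,96,15],"r":{"mo":25,"nro":25,"q":42,"sux":35,"xnj":49,"xvk":26},"tp":44,"yse":{"ep":90,"sr":38,"taf":7}}
After op 14 (add /yse/xq 71): {"j":8,"ki":[75,10,37,64,96,15],"r":{"mo":25,"nro":25,"q":42,"sux":35,"xnj":49,"xvk":26},"tp":44,"yse":{"ep":90,"sr":38,"taf":7,"xq":71}}
After op 15 (replace /r 17): {"j":8,"ki":[75,10,37,64,96,15],"r":17,"tp":44,"yse":{"ep":90,"sr":38,"taf":7,"xq":71}}
After op 16 (add /yse/ep 70): {"j":8,"ki":[75,10,37,64,96,15],"r":17,"tp":44,"yse":{"ep":70,"sr":38,"taf":7,"xq":71}}
After op 17 (replace /r 95): {"j":8,"ki":[75,10,37,64,96,15],"r":95,"tp":44,"yse":{"ep":70,"sr":38,"taf":7,"xq":71}}
After op 18 (replace /ki 65): {"j":8,"ki":65,"r":95,"tp":44,"yse":{"ep":70,"sr":38,"taf":7,"xq":71}}
After op 19 (add /yse/hf 5): {"j":8,"ki":65,"r":95,"tp":44,"yse":{"ep":70,"hf":5,"sr":38,"taf":7,"xq":71}}
After op 20 (replace /yse 12): {"j":8,"ki":65,"r":95,"tp":44,"yse":12}
After op 21 (add /ki 75): {"j":8,"ki":75,"r":95,"tp":44,"yse":12}
After op 22 (add /qz 17): {"j":8,"ki":75,"qz":17,"r":95,"tp":44,"yse":12}
After op 23 (replace /r 77): {"j":8,"ki":75,"qz":17,"r":77,"tp":44,"yse":12}
Value at /r: 77

Answer: 77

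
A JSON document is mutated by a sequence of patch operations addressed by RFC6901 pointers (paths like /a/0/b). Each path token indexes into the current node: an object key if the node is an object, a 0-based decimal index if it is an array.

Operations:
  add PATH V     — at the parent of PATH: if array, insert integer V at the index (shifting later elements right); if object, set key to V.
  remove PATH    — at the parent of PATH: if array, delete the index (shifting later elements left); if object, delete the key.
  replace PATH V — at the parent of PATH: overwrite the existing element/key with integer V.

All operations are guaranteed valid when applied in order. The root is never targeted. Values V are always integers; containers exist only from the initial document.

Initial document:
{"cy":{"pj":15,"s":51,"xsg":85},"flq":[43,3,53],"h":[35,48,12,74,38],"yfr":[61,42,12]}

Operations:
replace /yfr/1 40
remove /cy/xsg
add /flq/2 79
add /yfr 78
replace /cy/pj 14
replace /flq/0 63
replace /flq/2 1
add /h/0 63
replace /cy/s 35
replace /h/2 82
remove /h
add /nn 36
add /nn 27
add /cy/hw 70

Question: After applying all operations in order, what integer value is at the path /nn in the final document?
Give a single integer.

After op 1 (replace /yfr/1 40): {"cy":{"pj":15,"s":51,"xsg":85},"flq":[43,3,53],"h":[35,48,12,74,38],"yfr":[61,40,12]}
After op 2 (remove /cy/xsg): {"cy":{"pj":15,"s":51},"flq":[43,3,53],"h":[35,48,12,74,38],"yfr":[61,40,12]}
After op 3 (add /flq/2 79): {"cy":{"pj":15,"s":51},"flq":[43,3,79,53],"h":[35,48,12,74,38],"yfr":[61,40,12]}
After op 4 (add /yfr 78): {"cy":{"pj":15,"s":51},"flq":[43,3,79,53],"h":[35,48,12,74,38],"yfr":78}
After op 5 (replace /cy/pj 14): {"cy":{"pj":14,"s":51},"flq":[43,3,79,53],"h":[35,48,12,74,38],"yfr":78}
After op 6 (replace /flq/0 63): {"cy":{"pj":14,"s":51},"flq":[63,3,79,53],"h":[35,48,12,74,38],"yfr":78}
After op 7 (replace /flq/2 1): {"cy":{"pj":14,"s":51},"flq":[63,3,1,53],"h":[35,48,12,74,38],"yfr":78}
After op 8 (add /h/0 63): {"cy":{"pj":14,"s":51},"flq":[63,3,1,53],"h":[63,35,48,12,74,38],"yfr":78}
After op 9 (replace /cy/s 35): {"cy":{"pj":14,"s":35},"flq":[63,3,1,53],"h":[63,35,48,12,74,38],"yfr":78}
After op 10 (replace /h/2 82): {"cy":{"pj":14,"s":35},"flq":[63,3,1,53],"h":[63,35,82,12,74,38],"yfr":78}
After op 11 (remove /h): {"cy":{"pj":14,"s":35},"flq":[63,3,1,53],"yfr":78}
After op 12 (add /nn 36): {"cy":{"pj":14,"s":35},"flq":[63,3,1,53],"nn":36,"yfr":78}
After op 13 (add /nn 27): {"cy":{"pj":14,"s":35},"flq":[63,3,1,53],"nn":27,"yfr":78}
After op 14 (add /cy/hw 70): {"cy":{"hw":70,"pj":14,"s":35},"flq":[63,3,1,53],"nn":27,"yfr":78}
Value at /nn: 27

Answer: 27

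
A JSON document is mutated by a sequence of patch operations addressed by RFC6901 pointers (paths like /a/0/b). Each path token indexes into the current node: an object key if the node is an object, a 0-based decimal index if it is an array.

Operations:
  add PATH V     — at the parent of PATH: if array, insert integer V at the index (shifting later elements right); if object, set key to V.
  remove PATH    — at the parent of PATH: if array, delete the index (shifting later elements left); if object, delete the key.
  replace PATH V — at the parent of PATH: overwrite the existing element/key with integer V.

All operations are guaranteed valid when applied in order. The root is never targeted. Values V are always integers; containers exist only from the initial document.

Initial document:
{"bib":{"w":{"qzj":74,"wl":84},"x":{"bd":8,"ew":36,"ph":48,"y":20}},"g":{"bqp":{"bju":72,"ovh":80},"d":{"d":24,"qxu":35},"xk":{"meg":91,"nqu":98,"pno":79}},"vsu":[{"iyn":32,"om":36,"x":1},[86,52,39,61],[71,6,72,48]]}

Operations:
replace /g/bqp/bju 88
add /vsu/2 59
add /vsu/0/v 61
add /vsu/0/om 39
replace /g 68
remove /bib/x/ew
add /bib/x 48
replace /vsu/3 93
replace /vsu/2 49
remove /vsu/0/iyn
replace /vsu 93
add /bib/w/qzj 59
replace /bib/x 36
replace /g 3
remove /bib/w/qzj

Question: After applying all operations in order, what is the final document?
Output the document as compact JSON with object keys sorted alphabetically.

Answer: {"bib":{"w":{"wl":84},"x":36},"g":3,"vsu":93}

Derivation:
After op 1 (replace /g/bqp/bju 88): {"bib":{"w":{"qzj":74,"wl":84},"x":{"bd":8,"ew":36,"ph":48,"y":20}},"g":{"bqp":{"bju":88,"ovh":80},"d":{"d":24,"qxu":35},"xk":{"meg":91,"nqu":98,"pno":79}},"vsu":[{"iyn":32,"om":36,"x":1},[86,52,39,61],[71,6,72,48]]}
After op 2 (add /vsu/2 59): {"bib":{"w":{"qzj":74,"wl":84},"x":{"bd":8,"ew":36,"ph":48,"y":20}},"g":{"bqp":{"bju":88,"ovh":80},"d":{"d":24,"qxu":35},"xk":{"meg":91,"nqu":98,"pno":79}},"vsu":[{"iyn":32,"om":36,"x":1},[86,52,39,61],59,[71,6,72,48]]}
After op 3 (add /vsu/0/v 61): {"bib":{"w":{"qzj":74,"wl":84},"x":{"bd":8,"ew":36,"ph":48,"y":20}},"g":{"bqp":{"bju":88,"ovh":80},"d":{"d":24,"qxu":35},"xk":{"meg":91,"nqu":98,"pno":79}},"vsu":[{"iyn":32,"om":36,"v":61,"x":1},[86,52,39,61],59,[71,6,72,48]]}
After op 4 (add /vsu/0/om 39): {"bib":{"w":{"qzj":74,"wl":84},"x":{"bd":8,"ew":36,"ph":48,"y":20}},"g":{"bqp":{"bju":88,"ovh":80},"d":{"d":24,"qxu":35},"xk":{"meg":91,"nqu":98,"pno":79}},"vsu":[{"iyn":32,"om":39,"v":61,"x":1},[86,52,39,61],59,[71,6,72,48]]}
After op 5 (replace /g 68): {"bib":{"w":{"qzj":74,"wl":84},"x":{"bd":8,"ew":36,"ph":48,"y":20}},"g":68,"vsu":[{"iyn":32,"om":39,"v":61,"x":1},[86,52,39,61],59,[71,6,72,48]]}
After op 6 (remove /bib/x/ew): {"bib":{"w":{"qzj":74,"wl":84},"x":{"bd":8,"ph":48,"y":20}},"g":68,"vsu":[{"iyn":32,"om":39,"v":61,"x":1},[86,52,39,61],59,[71,6,72,48]]}
After op 7 (add /bib/x 48): {"bib":{"w":{"qzj":74,"wl":84},"x":48},"g":68,"vsu":[{"iyn":32,"om":39,"v":61,"x":1},[86,52,39,61],59,[71,6,72,48]]}
After op 8 (replace /vsu/3 93): {"bib":{"w":{"qzj":74,"wl":84},"x":48},"g":68,"vsu":[{"iyn":32,"om":39,"v":61,"x":1},[86,52,39,61],59,93]}
After op 9 (replace /vsu/2 49): {"bib":{"w":{"qzj":74,"wl":84},"x":48},"g":68,"vsu":[{"iyn":32,"om":39,"v":61,"x":1},[86,52,39,61],49,93]}
After op 10 (remove /vsu/0/iyn): {"bib":{"w":{"qzj":74,"wl":84},"x":48},"g":68,"vsu":[{"om":39,"v":61,"x":1},[86,52,39,61],49,93]}
After op 11 (replace /vsu 93): {"bib":{"w":{"qzj":74,"wl":84},"x":48},"g":68,"vsu":93}
After op 12 (add /bib/w/qzj 59): {"bib":{"w":{"qzj":59,"wl":84},"x":48},"g":68,"vsu":93}
After op 13 (replace /bib/x 36): {"bib":{"w":{"qzj":59,"wl":84},"x":36},"g":68,"vsu":93}
After op 14 (replace /g 3): {"bib":{"w":{"qzj":59,"wl":84},"x":36},"g":3,"vsu":93}
After op 15 (remove /bib/w/qzj): {"bib":{"w":{"wl":84},"x":36},"g":3,"vsu":93}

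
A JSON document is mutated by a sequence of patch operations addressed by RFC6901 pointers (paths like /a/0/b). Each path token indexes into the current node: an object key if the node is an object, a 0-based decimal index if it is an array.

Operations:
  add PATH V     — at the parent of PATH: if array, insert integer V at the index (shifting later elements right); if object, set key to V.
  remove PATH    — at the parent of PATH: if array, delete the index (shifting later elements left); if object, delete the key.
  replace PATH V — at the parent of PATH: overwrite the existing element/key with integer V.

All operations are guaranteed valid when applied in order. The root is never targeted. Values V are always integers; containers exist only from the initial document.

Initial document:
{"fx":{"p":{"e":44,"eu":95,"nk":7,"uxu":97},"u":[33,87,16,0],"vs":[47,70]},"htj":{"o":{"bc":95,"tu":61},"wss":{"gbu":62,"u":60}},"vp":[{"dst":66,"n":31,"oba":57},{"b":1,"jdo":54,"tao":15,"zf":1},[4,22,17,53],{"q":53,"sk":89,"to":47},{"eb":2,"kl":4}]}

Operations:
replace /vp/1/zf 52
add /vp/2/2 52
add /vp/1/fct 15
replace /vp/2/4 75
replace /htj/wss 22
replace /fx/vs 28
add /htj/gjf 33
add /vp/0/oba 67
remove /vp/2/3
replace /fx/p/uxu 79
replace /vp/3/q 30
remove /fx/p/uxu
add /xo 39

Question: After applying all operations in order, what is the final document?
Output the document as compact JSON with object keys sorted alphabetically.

After op 1 (replace /vp/1/zf 52): {"fx":{"p":{"e":44,"eu":95,"nk":7,"uxu":97},"u":[33,87,16,0],"vs":[47,70]},"htj":{"o":{"bc":95,"tu":61},"wss":{"gbu":62,"u":60}},"vp":[{"dst":66,"n":31,"oba":57},{"b":1,"jdo":54,"tao":15,"zf":52},[4,22,17,53],{"q":53,"sk":89,"to":47},{"eb":2,"kl":4}]}
After op 2 (add /vp/2/2 52): {"fx":{"p":{"e":44,"eu":95,"nk":7,"uxu":97},"u":[33,87,16,0],"vs":[47,70]},"htj":{"o":{"bc":95,"tu":61},"wss":{"gbu":62,"u":60}},"vp":[{"dst":66,"n":31,"oba":57},{"b":1,"jdo":54,"tao":15,"zf":52},[4,22,52,17,53],{"q":53,"sk":89,"to":47},{"eb":2,"kl":4}]}
After op 3 (add /vp/1/fct 15): {"fx":{"p":{"e":44,"eu":95,"nk":7,"uxu":97},"u":[33,87,16,0],"vs":[47,70]},"htj":{"o":{"bc":95,"tu":61},"wss":{"gbu":62,"u":60}},"vp":[{"dst":66,"n":31,"oba":57},{"b":1,"fct":15,"jdo":54,"tao":15,"zf":52},[4,22,52,17,53],{"q":53,"sk":89,"to":47},{"eb":2,"kl":4}]}
After op 4 (replace /vp/2/4 75): {"fx":{"p":{"e":44,"eu":95,"nk":7,"uxu":97},"u":[33,87,16,0],"vs":[47,70]},"htj":{"o":{"bc":95,"tu":61},"wss":{"gbu":62,"u":60}},"vp":[{"dst":66,"n":31,"oba":57},{"b":1,"fct":15,"jdo":54,"tao":15,"zf":52},[4,22,52,17,75],{"q":53,"sk":89,"to":47},{"eb":2,"kl":4}]}
After op 5 (replace /htj/wss 22): {"fx":{"p":{"e":44,"eu":95,"nk":7,"uxu":97},"u":[33,87,16,0],"vs":[47,70]},"htj":{"o":{"bc":95,"tu":61},"wss":22},"vp":[{"dst":66,"n":31,"oba":57},{"b":1,"fct":15,"jdo":54,"tao":15,"zf":52},[4,22,52,17,75],{"q":53,"sk":89,"to":47},{"eb":2,"kl":4}]}
After op 6 (replace /fx/vs 28): {"fx":{"p":{"e":44,"eu":95,"nk":7,"uxu":97},"u":[33,87,16,0],"vs":28},"htj":{"o":{"bc":95,"tu":61},"wss":22},"vp":[{"dst":66,"n":31,"oba":57},{"b":1,"fct":15,"jdo":54,"tao":15,"zf":52},[4,22,52,17,75],{"q":53,"sk":89,"to":47},{"eb":2,"kl":4}]}
After op 7 (add /htj/gjf 33): {"fx":{"p":{"e":44,"eu":95,"nk":7,"uxu":97},"u":[33,87,16,0],"vs":28},"htj":{"gjf":33,"o":{"bc":95,"tu":61},"wss":22},"vp":[{"dst":66,"n":31,"oba":57},{"b":1,"fct":15,"jdo":54,"tao":15,"zf":52},[4,22,52,17,75],{"q":53,"sk":89,"to":47},{"eb":2,"kl":4}]}
After op 8 (add /vp/0/oba 67): {"fx":{"p":{"e":44,"eu":95,"nk":7,"uxu":97},"u":[33,87,16,0],"vs":28},"htj":{"gjf":33,"o":{"bc":95,"tu":61},"wss":22},"vp":[{"dst":66,"n":31,"oba":67},{"b":1,"fct":15,"jdo":54,"tao":15,"zf":52},[4,22,52,17,75],{"q":53,"sk":89,"to":47},{"eb":2,"kl":4}]}
After op 9 (remove /vp/2/3): {"fx":{"p":{"e":44,"eu":95,"nk":7,"uxu":97},"u":[33,87,16,0],"vs":28},"htj":{"gjf":33,"o":{"bc":95,"tu":61},"wss":22},"vp":[{"dst":66,"n":31,"oba":67},{"b":1,"fct":15,"jdo":54,"tao":15,"zf":52},[4,22,52,75],{"q":53,"sk":89,"to":47},{"eb":2,"kl":4}]}
After op 10 (replace /fx/p/uxu 79): {"fx":{"p":{"e":44,"eu":95,"nk":7,"uxu":79},"u":[33,87,16,0],"vs":28},"htj":{"gjf":33,"o":{"bc":95,"tu":61},"wss":22},"vp":[{"dst":66,"n":31,"oba":67},{"b":1,"fct":15,"jdo":54,"tao":15,"zf":52},[4,22,52,75],{"q":53,"sk":89,"to":47},{"eb":2,"kl":4}]}
After op 11 (replace /vp/3/q 30): {"fx":{"p":{"e":44,"eu":95,"nk":7,"uxu":79},"u":[33,87,16,0],"vs":28},"htj":{"gjf":33,"o":{"bc":95,"tu":61},"wss":22},"vp":[{"dst":66,"n":31,"oba":67},{"b":1,"fct":15,"jdo":54,"tao":15,"zf":52},[4,22,52,75],{"q":30,"sk":89,"to":47},{"eb":2,"kl":4}]}
After op 12 (remove /fx/p/uxu): {"fx":{"p":{"e":44,"eu":95,"nk":7},"u":[33,87,16,0],"vs":28},"htj":{"gjf":33,"o":{"bc":95,"tu":61},"wss":22},"vp":[{"dst":66,"n":31,"oba":67},{"b":1,"fct":15,"jdo":54,"tao":15,"zf":52},[4,22,52,75],{"q":30,"sk":89,"to":47},{"eb":2,"kl":4}]}
After op 13 (add /xo 39): {"fx":{"p":{"e":44,"eu":95,"nk":7},"u":[33,87,16,0],"vs":28},"htj":{"gjf":33,"o":{"bc":95,"tu":61},"wss":22},"vp":[{"dst":66,"n":31,"oba":67},{"b":1,"fct":15,"jdo":54,"tao":15,"zf":52},[4,22,52,75],{"q":30,"sk":89,"to":47},{"eb":2,"kl":4}],"xo":39}

Answer: {"fx":{"p":{"e":44,"eu":95,"nk":7},"u":[33,87,16,0],"vs":28},"htj":{"gjf":33,"o":{"bc":95,"tu":61},"wss":22},"vp":[{"dst":66,"n":31,"oba":67},{"b":1,"fct":15,"jdo":54,"tao":15,"zf":52},[4,22,52,75],{"q":30,"sk":89,"to":47},{"eb":2,"kl":4}],"xo":39}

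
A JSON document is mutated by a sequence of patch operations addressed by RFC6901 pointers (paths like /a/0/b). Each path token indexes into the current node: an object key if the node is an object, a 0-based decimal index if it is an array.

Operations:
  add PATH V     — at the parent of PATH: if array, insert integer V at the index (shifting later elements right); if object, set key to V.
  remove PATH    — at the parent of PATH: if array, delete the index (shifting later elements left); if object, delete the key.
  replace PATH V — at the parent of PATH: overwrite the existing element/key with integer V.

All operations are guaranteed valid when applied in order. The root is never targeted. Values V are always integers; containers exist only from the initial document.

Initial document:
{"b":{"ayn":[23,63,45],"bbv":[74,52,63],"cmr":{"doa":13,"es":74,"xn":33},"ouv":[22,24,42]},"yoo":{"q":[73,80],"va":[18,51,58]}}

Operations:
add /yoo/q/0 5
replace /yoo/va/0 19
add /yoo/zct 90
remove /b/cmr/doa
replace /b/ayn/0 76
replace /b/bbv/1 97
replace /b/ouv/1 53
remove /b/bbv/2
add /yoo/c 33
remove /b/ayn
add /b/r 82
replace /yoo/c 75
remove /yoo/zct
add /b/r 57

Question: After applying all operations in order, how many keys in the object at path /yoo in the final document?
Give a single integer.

After op 1 (add /yoo/q/0 5): {"b":{"ayn":[23,63,45],"bbv":[74,52,63],"cmr":{"doa":13,"es":74,"xn":33},"ouv":[22,24,42]},"yoo":{"q":[5,73,80],"va":[18,51,58]}}
After op 2 (replace /yoo/va/0 19): {"b":{"ayn":[23,63,45],"bbv":[74,52,63],"cmr":{"doa":13,"es":74,"xn":33},"ouv":[22,24,42]},"yoo":{"q":[5,73,80],"va":[19,51,58]}}
After op 3 (add /yoo/zct 90): {"b":{"ayn":[23,63,45],"bbv":[74,52,63],"cmr":{"doa":13,"es":74,"xn":33},"ouv":[22,24,42]},"yoo":{"q":[5,73,80],"va":[19,51,58],"zct":90}}
After op 4 (remove /b/cmr/doa): {"b":{"ayn":[23,63,45],"bbv":[74,52,63],"cmr":{"es":74,"xn":33},"ouv":[22,24,42]},"yoo":{"q":[5,73,80],"va":[19,51,58],"zct":90}}
After op 5 (replace /b/ayn/0 76): {"b":{"ayn":[76,63,45],"bbv":[74,52,63],"cmr":{"es":74,"xn":33},"ouv":[22,24,42]},"yoo":{"q":[5,73,80],"va":[19,51,58],"zct":90}}
After op 6 (replace /b/bbv/1 97): {"b":{"ayn":[76,63,45],"bbv":[74,97,63],"cmr":{"es":74,"xn":33},"ouv":[22,24,42]},"yoo":{"q":[5,73,80],"va":[19,51,58],"zct":90}}
After op 7 (replace /b/ouv/1 53): {"b":{"ayn":[76,63,45],"bbv":[74,97,63],"cmr":{"es":74,"xn":33},"ouv":[22,53,42]},"yoo":{"q":[5,73,80],"va":[19,51,58],"zct":90}}
After op 8 (remove /b/bbv/2): {"b":{"ayn":[76,63,45],"bbv":[74,97],"cmr":{"es":74,"xn":33},"ouv":[22,53,42]},"yoo":{"q":[5,73,80],"va":[19,51,58],"zct":90}}
After op 9 (add /yoo/c 33): {"b":{"ayn":[76,63,45],"bbv":[74,97],"cmr":{"es":74,"xn":33},"ouv":[22,53,42]},"yoo":{"c":33,"q":[5,73,80],"va":[19,51,58],"zct":90}}
After op 10 (remove /b/ayn): {"b":{"bbv":[74,97],"cmr":{"es":74,"xn":33},"ouv":[22,53,42]},"yoo":{"c":33,"q":[5,73,80],"va":[19,51,58],"zct":90}}
After op 11 (add /b/r 82): {"b":{"bbv":[74,97],"cmr":{"es":74,"xn":33},"ouv":[22,53,42],"r":82},"yoo":{"c":33,"q":[5,73,80],"va":[19,51,58],"zct":90}}
After op 12 (replace /yoo/c 75): {"b":{"bbv":[74,97],"cmr":{"es":74,"xn":33},"ouv":[22,53,42],"r":82},"yoo":{"c":75,"q":[5,73,80],"va":[19,51,58],"zct":90}}
After op 13 (remove /yoo/zct): {"b":{"bbv":[74,97],"cmr":{"es":74,"xn":33},"ouv":[22,53,42],"r":82},"yoo":{"c":75,"q":[5,73,80],"va":[19,51,58]}}
After op 14 (add /b/r 57): {"b":{"bbv":[74,97],"cmr":{"es":74,"xn":33},"ouv":[22,53,42],"r":57},"yoo":{"c":75,"q":[5,73,80],"va":[19,51,58]}}
Size at path /yoo: 3

Answer: 3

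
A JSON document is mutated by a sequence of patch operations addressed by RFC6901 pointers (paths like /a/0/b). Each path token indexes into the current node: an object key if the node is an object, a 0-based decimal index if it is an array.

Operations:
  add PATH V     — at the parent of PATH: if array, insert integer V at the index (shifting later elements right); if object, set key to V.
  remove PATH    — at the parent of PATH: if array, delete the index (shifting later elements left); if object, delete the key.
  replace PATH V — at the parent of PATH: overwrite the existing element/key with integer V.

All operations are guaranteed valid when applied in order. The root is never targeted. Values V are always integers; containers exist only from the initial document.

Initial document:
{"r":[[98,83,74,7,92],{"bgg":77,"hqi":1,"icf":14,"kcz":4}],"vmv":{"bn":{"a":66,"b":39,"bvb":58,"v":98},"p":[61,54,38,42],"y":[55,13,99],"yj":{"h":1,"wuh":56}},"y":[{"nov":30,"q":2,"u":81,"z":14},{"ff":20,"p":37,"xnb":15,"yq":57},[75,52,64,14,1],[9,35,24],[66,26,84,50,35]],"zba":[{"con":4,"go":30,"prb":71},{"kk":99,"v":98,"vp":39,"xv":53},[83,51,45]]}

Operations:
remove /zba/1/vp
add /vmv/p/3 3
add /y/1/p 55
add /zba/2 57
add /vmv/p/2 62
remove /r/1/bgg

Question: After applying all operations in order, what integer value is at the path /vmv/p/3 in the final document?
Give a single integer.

After op 1 (remove /zba/1/vp): {"r":[[98,83,74,7,92],{"bgg":77,"hqi":1,"icf":14,"kcz":4}],"vmv":{"bn":{"a":66,"b":39,"bvb":58,"v":98},"p":[61,54,38,42],"y":[55,13,99],"yj":{"h":1,"wuh":56}},"y":[{"nov":30,"q":2,"u":81,"z":14},{"ff":20,"p":37,"xnb":15,"yq":57},[75,52,64,14,1],[9,35,24],[66,26,84,50,35]],"zba":[{"con":4,"go":30,"prb":71},{"kk":99,"v":98,"xv":53},[83,51,45]]}
After op 2 (add /vmv/p/3 3): {"r":[[98,83,74,7,92],{"bgg":77,"hqi":1,"icf":14,"kcz":4}],"vmv":{"bn":{"a":66,"b":39,"bvb":58,"v":98},"p":[61,54,38,3,42],"y":[55,13,99],"yj":{"h":1,"wuh":56}},"y":[{"nov":30,"q":2,"u":81,"z":14},{"ff":20,"p":37,"xnb":15,"yq":57},[75,52,64,14,1],[9,35,24],[66,26,84,50,35]],"zba":[{"con":4,"go":30,"prb":71},{"kk":99,"v":98,"xv":53},[83,51,45]]}
After op 3 (add /y/1/p 55): {"r":[[98,83,74,7,92],{"bgg":77,"hqi":1,"icf":14,"kcz":4}],"vmv":{"bn":{"a":66,"b":39,"bvb":58,"v":98},"p":[61,54,38,3,42],"y":[55,13,99],"yj":{"h":1,"wuh":56}},"y":[{"nov":30,"q":2,"u":81,"z":14},{"ff":20,"p":55,"xnb":15,"yq":57},[75,52,64,14,1],[9,35,24],[66,26,84,50,35]],"zba":[{"con":4,"go":30,"prb":71},{"kk":99,"v":98,"xv":53},[83,51,45]]}
After op 4 (add /zba/2 57): {"r":[[98,83,74,7,92],{"bgg":77,"hqi":1,"icf":14,"kcz":4}],"vmv":{"bn":{"a":66,"b":39,"bvb":58,"v":98},"p":[61,54,38,3,42],"y":[55,13,99],"yj":{"h":1,"wuh":56}},"y":[{"nov":30,"q":2,"u":81,"z":14},{"ff":20,"p":55,"xnb":15,"yq":57},[75,52,64,14,1],[9,35,24],[66,26,84,50,35]],"zba":[{"con":4,"go":30,"prb":71},{"kk":99,"v":98,"xv":53},57,[83,51,45]]}
After op 5 (add /vmv/p/2 62): {"r":[[98,83,74,7,92],{"bgg":77,"hqi":1,"icf":14,"kcz":4}],"vmv":{"bn":{"a":66,"b":39,"bvb":58,"v":98},"p":[61,54,62,38,3,42],"y":[55,13,99],"yj":{"h":1,"wuh":56}},"y":[{"nov":30,"q":2,"u":81,"z":14},{"ff":20,"p":55,"xnb":15,"yq":57},[75,52,64,14,1],[9,35,24],[66,26,84,50,35]],"zba":[{"con":4,"go":30,"prb":71},{"kk":99,"v":98,"xv":53},57,[83,51,45]]}
After op 6 (remove /r/1/bgg): {"r":[[98,83,74,7,92],{"hqi":1,"icf":14,"kcz":4}],"vmv":{"bn":{"a":66,"b":39,"bvb":58,"v":98},"p":[61,54,62,38,3,42],"y":[55,13,99],"yj":{"h":1,"wuh":56}},"y":[{"nov":30,"q":2,"u":81,"z":14},{"ff":20,"p":55,"xnb":15,"yq":57},[75,52,64,14,1],[9,35,24],[66,26,84,50,35]],"zba":[{"con":4,"go":30,"prb":71},{"kk":99,"v":98,"xv":53},57,[83,51,45]]}
Value at /vmv/p/3: 38

Answer: 38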